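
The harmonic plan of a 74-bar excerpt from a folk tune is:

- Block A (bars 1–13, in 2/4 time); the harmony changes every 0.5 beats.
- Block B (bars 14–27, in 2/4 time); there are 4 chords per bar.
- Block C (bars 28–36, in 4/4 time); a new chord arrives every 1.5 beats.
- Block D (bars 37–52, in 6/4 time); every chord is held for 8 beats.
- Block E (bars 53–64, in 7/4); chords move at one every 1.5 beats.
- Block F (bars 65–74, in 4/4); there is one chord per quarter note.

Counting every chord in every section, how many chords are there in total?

A: 13·2 = 26 beats, 26/0.5 = 52 chords.
B: 14·2 = 28 beats, 28/0.5 = 56 chords.
C: 9·4 = 36 beats, 36/1.5 = 24 chords.
D: 16·6 = 96 beats, 96/8 = 12 chords.
E: 12·7 = 84 beats, 84/1.5 = 56 chords.
F: 10·4 = 40 beats, 40/1 = 40 chords.
Total: 52 + 56 + 24 + 12 + 56 + 40 = 240.

240 chords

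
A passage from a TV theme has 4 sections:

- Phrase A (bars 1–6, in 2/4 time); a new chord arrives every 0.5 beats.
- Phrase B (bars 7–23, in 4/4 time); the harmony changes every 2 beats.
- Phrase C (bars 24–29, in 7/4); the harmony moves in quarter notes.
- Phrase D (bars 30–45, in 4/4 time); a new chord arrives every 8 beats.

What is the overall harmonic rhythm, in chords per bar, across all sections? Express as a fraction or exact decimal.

A: 6 bars of 2 beats is 12 beats; at 0.5 beats each that's 24 chords.
B: 17 bars of 4 beats is 68 beats; at 2 beats each that's 34 chords.
C: 6 bars of 7 beats is 42 beats; at 1 beat each that's 42 chords.
D: 16 bars of 4 beats is 64 beats; at 8 beats each that's 8 chords.
Overall: 108 chords over 45 bars → 108/45 = 2.4 chords per bar.

2.4 chords per bar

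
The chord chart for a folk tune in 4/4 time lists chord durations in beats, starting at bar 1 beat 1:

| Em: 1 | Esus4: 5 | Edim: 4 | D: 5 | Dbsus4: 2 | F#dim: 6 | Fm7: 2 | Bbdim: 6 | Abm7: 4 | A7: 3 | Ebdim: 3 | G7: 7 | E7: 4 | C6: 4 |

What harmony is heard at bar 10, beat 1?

Beat 1 of bar 10 is beat (10−1)×4 + 1 = 37 overall.
Running totals: Em ends at 1, Esus4 ends at 6, Edim ends at 10, D ends at 15, Dbsus4 ends at 17, F#dim ends at 23, Fm7 ends at 25, Bbdim ends at 31, Abm7 ends at 35, A7 ends at 38.
Beat 37 falls within A7.

A7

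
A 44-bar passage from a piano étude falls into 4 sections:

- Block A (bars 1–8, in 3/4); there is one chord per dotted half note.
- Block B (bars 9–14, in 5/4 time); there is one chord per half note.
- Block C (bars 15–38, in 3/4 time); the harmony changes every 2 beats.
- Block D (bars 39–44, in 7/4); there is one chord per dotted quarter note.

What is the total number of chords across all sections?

87 chords

A has 24 beats and chords last 3 each, so 8 chords.
B has 30 beats and chords last 2 each, so 15 chords.
C has 72 beats and chords last 2 each, so 36 chords.
D has 42 beats and chords last 1.5 each, so 28 chords.
Total: 8 + 15 + 36 + 28 = 87.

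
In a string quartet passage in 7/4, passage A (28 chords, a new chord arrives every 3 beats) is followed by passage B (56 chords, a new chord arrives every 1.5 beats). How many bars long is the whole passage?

A: 28 × 3 = 84 beats = 12 bars.
B: 56 × 1.5 = 84 beats = 12 bars.
Total: 12 + 12 = 24 bars.

24 bars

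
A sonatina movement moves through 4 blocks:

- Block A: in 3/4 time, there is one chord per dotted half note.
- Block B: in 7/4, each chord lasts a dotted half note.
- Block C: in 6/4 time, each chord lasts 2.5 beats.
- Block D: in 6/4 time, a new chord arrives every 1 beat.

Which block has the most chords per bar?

Block D

A: 3/3 = 1 chord/bar.
B: 7/3 = 7/3 chords/bar.
C: 6/2.5 = 2.4 chords/bar.
D: 6/1 = 6 chords/bar.
Fastest is D at 6 chords/bar.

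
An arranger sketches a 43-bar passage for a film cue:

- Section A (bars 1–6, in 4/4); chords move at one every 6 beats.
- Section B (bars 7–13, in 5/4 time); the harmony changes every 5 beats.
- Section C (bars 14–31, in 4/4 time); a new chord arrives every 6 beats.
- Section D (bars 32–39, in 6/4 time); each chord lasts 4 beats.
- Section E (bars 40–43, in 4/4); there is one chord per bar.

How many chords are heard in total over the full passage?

A: 6·4 = 24 beats, 24/6 = 4 chords.
B: 7·5 = 35 beats, 35/5 = 7 chords.
C: 18·4 = 72 beats, 72/6 = 12 chords.
D: 8·6 = 48 beats, 48/4 = 12 chords.
E: 4·4 = 16 beats, 16/4 = 4 chords.
Total: 4 + 7 + 12 + 12 + 4 = 39.

39 chords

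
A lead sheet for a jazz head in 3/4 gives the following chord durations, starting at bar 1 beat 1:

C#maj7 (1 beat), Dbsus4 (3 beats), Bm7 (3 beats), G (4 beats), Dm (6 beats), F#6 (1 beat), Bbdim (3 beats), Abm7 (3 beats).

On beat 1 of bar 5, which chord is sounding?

Dm

Beat 1 of bar 5 is beat (5−1)×3 + 1 = 13 overall.
Running totals: C#maj7 ends at 1, Dbsus4 ends at 4, Bm7 ends at 7, G ends at 11, Dm ends at 17.
Beat 13 falls within Dm.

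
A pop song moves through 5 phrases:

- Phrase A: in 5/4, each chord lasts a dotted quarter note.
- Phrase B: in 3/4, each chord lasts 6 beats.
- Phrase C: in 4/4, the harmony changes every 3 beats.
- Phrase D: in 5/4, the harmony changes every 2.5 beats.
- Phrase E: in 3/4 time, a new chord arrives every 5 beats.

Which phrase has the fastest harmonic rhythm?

Phrase A

A: 5/1.5 = 10/3 chords/bar.
B: 3/6 = 0.5 chords/bar.
C: 4/3 = 4/3 chords/bar.
D: 5/2.5 = 2 chords/bar.
E: 3/5 = 0.6 chords/bar.
Fastest is A at 10/3 chords/bar.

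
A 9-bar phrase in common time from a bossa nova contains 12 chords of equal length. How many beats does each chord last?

9 bars × 4 beats/bar = 36 beats total.
36 beats ÷ 12 chords = 3 beats per chord.
(That is a dotted half note.)

3 beats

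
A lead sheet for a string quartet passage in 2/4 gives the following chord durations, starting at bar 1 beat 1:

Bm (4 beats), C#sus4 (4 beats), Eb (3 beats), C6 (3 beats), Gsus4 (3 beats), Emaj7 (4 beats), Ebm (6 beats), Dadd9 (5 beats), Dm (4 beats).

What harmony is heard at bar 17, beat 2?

Beat 2 of bar 17 is beat (17−1)×2 + 2 = 34 overall.
Running totals: Bm ends at 4, C#sus4 ends at 8, Eb ends at 11, C6 ends at 14, Gsus4 ends at 17, Emaj7 ends at 21, Ebm ends at 27, Dadd9 ends at 32, Dm ends at 36.
Beat 34 falls within Dm.

Dm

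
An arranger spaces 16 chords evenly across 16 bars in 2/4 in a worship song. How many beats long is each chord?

16 bars × 2 beats/bar = 32 beats total.
32 beats ÷ 16 chords = 2 beats per chord.
(That is a half note.)

2 beats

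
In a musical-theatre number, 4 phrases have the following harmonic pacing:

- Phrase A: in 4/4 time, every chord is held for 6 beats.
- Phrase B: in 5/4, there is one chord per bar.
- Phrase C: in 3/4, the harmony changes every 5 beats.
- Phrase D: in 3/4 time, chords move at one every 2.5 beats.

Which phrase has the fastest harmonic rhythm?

A: 4/6 = 2/3 chords/bar.
B: 5/5 = 1 chord/bar.
C: 3/5 = 0.6 chords/bar.
D: 3/2.5 = 1.2 chords/bar.
Fastest is D at 1.2 chords/bar.

Phrase D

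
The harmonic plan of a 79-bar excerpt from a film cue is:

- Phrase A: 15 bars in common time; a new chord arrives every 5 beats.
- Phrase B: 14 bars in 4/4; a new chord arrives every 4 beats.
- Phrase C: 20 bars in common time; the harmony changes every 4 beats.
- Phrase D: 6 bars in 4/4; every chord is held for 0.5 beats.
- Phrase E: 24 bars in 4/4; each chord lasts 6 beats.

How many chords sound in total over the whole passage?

A: 15·4 = 60 beats, 60/5 = 12 chords.
B: 14·4 = 56 beats, 56/4 = 14 chords.
C: 20·4 = 80 beats, 80/4 = 20 chords.
D: 6·4 = 24 beats, 24/0.5 = 48 chords.
E: 24·4 = 96 beats, 96/6 = 16 chords.
Total: 12 + 14 + 20 + 48 + 16 = 110.

110 chords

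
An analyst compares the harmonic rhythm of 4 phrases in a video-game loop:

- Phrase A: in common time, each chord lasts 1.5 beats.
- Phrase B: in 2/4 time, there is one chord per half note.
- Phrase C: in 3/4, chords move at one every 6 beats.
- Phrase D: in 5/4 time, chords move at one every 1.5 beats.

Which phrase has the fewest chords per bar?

A: 4/1.5 = 8/3 chords/bar.
B: 2/2 = 1 chord/bar.
C: 3/6 = 0.5 chords/bar.
D: 5/1.5 = 10/3 chords/bar.
Slowest is C at 0.5 chords/bar.

Phrase C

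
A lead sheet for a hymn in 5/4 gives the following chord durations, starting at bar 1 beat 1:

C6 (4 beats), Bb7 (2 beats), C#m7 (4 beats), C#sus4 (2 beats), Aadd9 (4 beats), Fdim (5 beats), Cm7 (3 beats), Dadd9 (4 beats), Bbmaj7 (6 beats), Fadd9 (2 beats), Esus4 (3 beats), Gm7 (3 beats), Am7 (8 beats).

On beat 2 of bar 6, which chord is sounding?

Dadd9

Beat 2 of bar 6 is beat (6−1)×5 + 2 = 27 overall.
Running totals: C6 ends at 4, Bb7 ends at 6, C#m7 ends at 10, C#sus4 ends at 12, Aadd9 ends at 16, Fdim ends at 21, Cm7 ends at 24, Dadd9 ends at 28.
Beat 27 falls within Dadd9.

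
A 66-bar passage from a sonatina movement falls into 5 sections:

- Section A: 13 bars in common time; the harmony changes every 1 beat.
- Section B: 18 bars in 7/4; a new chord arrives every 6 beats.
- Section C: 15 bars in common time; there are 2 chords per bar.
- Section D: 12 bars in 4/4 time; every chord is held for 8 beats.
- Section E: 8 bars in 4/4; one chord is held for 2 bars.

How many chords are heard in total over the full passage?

113 chords

A: 13·4 = 52 beats, 52/1 = 52 chords.
B: 18·7 = 126 beats, 126/6 = 21 chords.
C: 15·4 = 60 beats, 60/2 = 30 chords.
D: 12·4 = 48 beats, 48/8 = 6 chords.
E: 8·4 = 32 beats, 32/8 = 4 chords.
Total: 52 + 21 + 30 + 6 + 4 = 113.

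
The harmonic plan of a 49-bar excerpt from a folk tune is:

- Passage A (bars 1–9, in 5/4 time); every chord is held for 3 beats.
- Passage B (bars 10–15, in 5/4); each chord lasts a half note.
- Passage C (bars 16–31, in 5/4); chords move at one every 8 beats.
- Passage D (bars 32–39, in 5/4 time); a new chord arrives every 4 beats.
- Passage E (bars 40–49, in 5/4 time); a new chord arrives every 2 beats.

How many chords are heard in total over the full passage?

75 chords

A: 9 bars × 5 beats = 45 beats; 3 beats/chord → 15 chords.
B: 6 bars × 5 beats = 30 beats; 2 beats/chord → 15 chords.
C: 16 bars × 5 beats = 80 beats; 8 beats/chord → 10 chords.
D: 8 bars × 5 beats = 40 beats; 4 beats/chord → 10 chords.
E: 10 bars × 5 beats = 50 beats; 2 beats/chord → 25 chords.
Total: 15 + 15 + 10 + 10 + 25 = 75.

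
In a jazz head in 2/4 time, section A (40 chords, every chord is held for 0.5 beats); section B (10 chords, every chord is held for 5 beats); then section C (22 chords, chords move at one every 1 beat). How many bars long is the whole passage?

46 bars

A: 40 × 0.5 = 20 beats = 10 bars.
B: 10 × 5 = 50 beats = 25 bars.
C: 22 × 1 = 22 beats = 11 bars.
Total: 10 + 25 + 11 = 46 bars.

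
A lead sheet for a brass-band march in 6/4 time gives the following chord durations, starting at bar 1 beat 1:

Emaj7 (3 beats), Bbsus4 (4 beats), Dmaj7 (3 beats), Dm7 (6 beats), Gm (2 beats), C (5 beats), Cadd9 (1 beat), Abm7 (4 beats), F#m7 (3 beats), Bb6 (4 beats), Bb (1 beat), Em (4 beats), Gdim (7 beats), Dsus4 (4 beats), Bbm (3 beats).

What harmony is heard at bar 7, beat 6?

Gdim

Beat 6 of bar 7 is beat (7−1)×6 + 6 = 42 overall.
Running totals: Emaj7 ends at 3, Bbsus4 ends at 7, Dmaj7 ends at 10, Dm7 ends at 16, Gm ends at 18, C ends at 23, Cadd9 ends at 24, Abm7 ends at 28, F#m7 ends at 31, Bb6 ends at 35, Bb ends at 36, Em ends at 40, Gdim ends at 47.
Beat 42 falls within Gdim.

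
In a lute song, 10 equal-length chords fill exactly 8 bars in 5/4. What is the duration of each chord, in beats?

4 beats

8 bars × 5 beats/bar = 40 beats total.
40 beats ÷ 10 chords = 4 beats per chord.
(That is a whole note.)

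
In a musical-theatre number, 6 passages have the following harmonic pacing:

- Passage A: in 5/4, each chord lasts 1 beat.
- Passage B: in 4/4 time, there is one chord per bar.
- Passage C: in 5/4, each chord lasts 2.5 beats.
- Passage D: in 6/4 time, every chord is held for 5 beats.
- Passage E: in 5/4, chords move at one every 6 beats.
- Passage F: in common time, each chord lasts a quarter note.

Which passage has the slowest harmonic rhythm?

Passage E

A: 5/1 = 5 chords/bar.
B: 4/4 = 1 chord/bar.
C: 5/2.5 = 2 chords/bar.
D: 6/5 = 1.2 chords/bar.
E: 5/6 = 5/6 chords/bar.
F: 4/1 = 4 chords/bar.
Slowest is E at 5/6 chords/bar.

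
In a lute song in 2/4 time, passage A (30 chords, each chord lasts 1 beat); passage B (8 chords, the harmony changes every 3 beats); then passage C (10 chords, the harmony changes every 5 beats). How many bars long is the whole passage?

A: 30 × 1 = 30 beats = 15 bars.
B: 8 × 3 = 24 beats = 12 bars.
C: 10 × 5 = 50 beats = 25 bars.
Total: 15 + 12 + 25 = 52 bars.

52 bars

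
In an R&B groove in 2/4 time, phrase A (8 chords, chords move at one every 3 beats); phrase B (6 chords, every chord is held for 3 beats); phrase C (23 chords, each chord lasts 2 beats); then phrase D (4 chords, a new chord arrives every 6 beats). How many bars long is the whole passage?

56 bars

A: 8 × 3 = 24 beats = 12 bars.
B: 6 × 3 = 18 beats = 9 bars.
C: 23 × 2 = 46 beats = 23 bars.
D: 4 × 6 = 24 beats = 12 bars.
Total: 12 + 9 + 23 + 12 = 56 bars.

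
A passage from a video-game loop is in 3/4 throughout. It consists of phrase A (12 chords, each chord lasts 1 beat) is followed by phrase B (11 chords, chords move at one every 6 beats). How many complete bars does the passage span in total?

A: 12 × 1 = 12 beats = 4 bars.
B: 11 × 6 = 66 beats = 22 bars.
Total: 4 + 22 = 26 bars.

26 bars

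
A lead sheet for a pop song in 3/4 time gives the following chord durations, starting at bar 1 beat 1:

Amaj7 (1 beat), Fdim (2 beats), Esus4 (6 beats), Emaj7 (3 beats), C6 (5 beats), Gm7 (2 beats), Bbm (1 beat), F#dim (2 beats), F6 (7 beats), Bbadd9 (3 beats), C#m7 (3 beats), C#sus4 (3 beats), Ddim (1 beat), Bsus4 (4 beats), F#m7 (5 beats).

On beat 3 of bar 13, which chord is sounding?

Beat 3 of bar 13 is beat (13−1)×3 + 3 = 39 overall.
Running totals: Amaj7 ends at 1, Fdim ends at 3, Esus4 ends at 9, Emaj7 ends at 12, C6 ends at 17, Gm7 ends at 19, Bbm ends at 20, F#dim ends at 22, F6 ends at 29, Bbadd9 ends at 32, C#m7 ends at 35, C#sus4 ends at 38, Ddim ends at 39.
Beat 39 falls within Ddim.

Ddim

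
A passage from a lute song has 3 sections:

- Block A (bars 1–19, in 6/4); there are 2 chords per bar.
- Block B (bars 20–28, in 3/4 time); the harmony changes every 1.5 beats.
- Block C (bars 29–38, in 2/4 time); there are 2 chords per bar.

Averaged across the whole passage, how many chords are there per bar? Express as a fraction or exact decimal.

2 chords per bar

A: 19 bars of 6 beats is 114 beats; at 3 beats each that's 38 chords.
B: 9 bars of 3 beats is 27 beats; at 1.5 beats each that's 18 chords.
C: 10 bars of 2 beats is 20 beats; at 1 beat each that's 20 chords.
Overall: 76 chords over 38 bars → 76/38 = 2 chords per bar.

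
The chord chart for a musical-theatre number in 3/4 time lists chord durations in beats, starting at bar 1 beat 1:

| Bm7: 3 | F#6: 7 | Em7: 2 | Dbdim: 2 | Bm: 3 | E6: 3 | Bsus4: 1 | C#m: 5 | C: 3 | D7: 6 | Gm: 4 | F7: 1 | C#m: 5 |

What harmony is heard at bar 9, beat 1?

C#m

Beat 1 of bar 9 is beat (9−1)×3 + 1 = 25 overall.
Running totals: Bm7 ends at 3, F#6 ends at 10, Em7 ends at 12, Dbdim ends at 14, Bm ends at 17, E6 ends at 20, Bsus4 ends at 21, C#m ends at 26.
Beat 25 falls within C#m.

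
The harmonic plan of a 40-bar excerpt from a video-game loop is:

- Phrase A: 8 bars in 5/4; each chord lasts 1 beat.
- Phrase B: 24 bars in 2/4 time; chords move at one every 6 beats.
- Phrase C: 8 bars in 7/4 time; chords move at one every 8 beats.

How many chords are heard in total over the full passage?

55 chords

A has 40 beats and chords last 1 each, so 40 chords.
B has 48 beats and chords last 6 each, so 8 chords.
C has 56 beats and chords last 8 each, so 7 chords.
Total: 40 + 8 + 7 = 55.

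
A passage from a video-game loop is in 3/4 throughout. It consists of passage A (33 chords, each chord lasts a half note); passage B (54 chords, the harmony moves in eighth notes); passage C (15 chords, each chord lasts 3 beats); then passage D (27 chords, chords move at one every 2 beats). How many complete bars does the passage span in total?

64 bars

A: 33 × 2 = 66 beats = 22 bars.
B: 54 × 0.5 = 27 beats = 9 bars.
C: 15 × 3 = 45 beats = 15 bars.
D: 27 × 2 = 54 beats = 18 bars.
Total: 22 + 9 + 15 + 18 = 64 bars.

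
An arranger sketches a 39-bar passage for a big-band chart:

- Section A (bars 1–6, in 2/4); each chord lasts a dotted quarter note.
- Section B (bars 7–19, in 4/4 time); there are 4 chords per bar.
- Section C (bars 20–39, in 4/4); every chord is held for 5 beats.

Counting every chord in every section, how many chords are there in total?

A: 6 bars × 2 beats = 12 beats; 1.5 beats/chord → 8 chords.
B: 13 bars × 4 beats = 52 beats; 1 beat/chord → 52 chords.
C: 20 bars × 4 beats = 80 beats; 5 beats/chord → 16 chords.
Total: 8 + 52 + 16 = 76.

76 chords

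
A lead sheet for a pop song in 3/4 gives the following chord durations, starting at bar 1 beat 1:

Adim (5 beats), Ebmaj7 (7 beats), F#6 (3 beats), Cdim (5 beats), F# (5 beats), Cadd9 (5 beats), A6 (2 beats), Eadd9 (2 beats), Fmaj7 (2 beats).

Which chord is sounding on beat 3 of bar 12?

Fmaj7

Beat 3 of bar 12 is beat (12−1)×3 + 3 = 36 overall.
Running totals: Adim ends at 5, Ebmaj7 ends at 12, F#6 ends at 15, Cdim ends at 20, F# ends at 25, Cadd9 ends at 30, A6 ends at 32, Eadd9 ends at 34, Fmaj7 ends at 36.
Beat 36 falls within Fmaj7.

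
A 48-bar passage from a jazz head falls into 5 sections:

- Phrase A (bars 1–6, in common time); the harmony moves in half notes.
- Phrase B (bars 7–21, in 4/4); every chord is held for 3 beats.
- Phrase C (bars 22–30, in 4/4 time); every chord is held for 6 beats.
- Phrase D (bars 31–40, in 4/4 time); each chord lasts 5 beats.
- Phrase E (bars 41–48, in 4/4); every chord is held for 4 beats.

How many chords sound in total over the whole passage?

A has 24 beats and chords last 2 each, so 12 chords.
B has 60 beats and chords last 3 each, so 20 chords.
C has 36 beats and chords last 6 each, so 6 chords.
D has 40 beats and chords last 5 each, so 8 chords.
E has 32 beats and chords last 4 each, so 8 chords.
Total: 12 + 20 + 6 + 8 + 8 = 54.

54 chords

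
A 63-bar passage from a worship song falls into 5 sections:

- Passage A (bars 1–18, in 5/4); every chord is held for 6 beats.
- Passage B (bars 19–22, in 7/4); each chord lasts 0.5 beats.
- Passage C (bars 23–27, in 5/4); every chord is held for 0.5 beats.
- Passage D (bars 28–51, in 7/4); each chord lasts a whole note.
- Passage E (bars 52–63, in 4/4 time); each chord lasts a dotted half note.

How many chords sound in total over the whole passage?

179 chords

A has 90 beats and chords last 6 each, so 15 chords.
B has 28 beats and chords last 0.5 each, so 56 chords.
C has 25 beats and chords last 0.5 each, so 50 chords.
D has 168 beats and chords last 4 each, so 42 chords.
E has 48 beats and chords last 3 each, so 16 chords.
Total: 15 + 56 + 50 + 42 + 16 = 179.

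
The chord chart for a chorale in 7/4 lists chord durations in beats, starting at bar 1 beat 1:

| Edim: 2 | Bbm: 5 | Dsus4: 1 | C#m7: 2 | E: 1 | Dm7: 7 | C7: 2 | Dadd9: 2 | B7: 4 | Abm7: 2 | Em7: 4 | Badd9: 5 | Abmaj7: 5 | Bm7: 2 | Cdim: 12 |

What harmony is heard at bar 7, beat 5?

Cdim

Beat 5 of bar 7 is beat (7−1)×7 + 5 = 47 overall.
Running totals: Edim ends at 2, Bbm ends at 7, Dsus4 ends at 8, C#m7 ends at 10, E ends at 11, Dm7 ends at 18, C7 ends at 20, Dadd9 ends at 22, B7 ends at 26, Abm7 ends at 28, Em7 ends at 32, Badd9 ends at 37, Abmaj7 ends at 42, Bm7 ends at 44, Cdim ends at 56.
Beat 47 falls within Cdim.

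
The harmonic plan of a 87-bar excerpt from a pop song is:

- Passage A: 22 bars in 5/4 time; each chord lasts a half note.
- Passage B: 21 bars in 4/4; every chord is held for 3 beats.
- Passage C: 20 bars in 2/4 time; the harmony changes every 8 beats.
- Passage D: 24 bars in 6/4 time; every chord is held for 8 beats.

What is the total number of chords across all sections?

A: 22 bars × 5 beats = 110 beats; 2 beats/chord → 55 chords.
B: 21 bars × 4 beats = 84 beats; 3 beats/chord → 28 chords.
C: 20 bars × 2 beats = 40 beats; 8 beats/chord → 5 chords.
D: 24 bars × 6 beats = 144 beats; 8 beats/chord → 18 chords.
Total: 55 + 28 + 5 + 18 = 106.

106 chords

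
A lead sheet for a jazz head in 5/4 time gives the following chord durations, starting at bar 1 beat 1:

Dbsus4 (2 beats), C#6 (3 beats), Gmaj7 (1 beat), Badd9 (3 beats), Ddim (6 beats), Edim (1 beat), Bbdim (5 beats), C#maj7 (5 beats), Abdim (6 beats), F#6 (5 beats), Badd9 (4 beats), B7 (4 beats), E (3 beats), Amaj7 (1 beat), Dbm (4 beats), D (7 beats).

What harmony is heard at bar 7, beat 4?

F#6

Beat 4 of bar 7 is beat (7−1)×5 + 4 = 34 overall.
Running totals: Dbsus4 ends at 2, C#6 ends at 5, Gmaj7 ends at 6, Badd9 ends at 9, Ddim ends at 15, Edim ends at 16, Bbdim ends at 21, C#maj7 ends at 26, Abdim ends at 32, F#6 ends at 37.
Beat 34 falls within F#6.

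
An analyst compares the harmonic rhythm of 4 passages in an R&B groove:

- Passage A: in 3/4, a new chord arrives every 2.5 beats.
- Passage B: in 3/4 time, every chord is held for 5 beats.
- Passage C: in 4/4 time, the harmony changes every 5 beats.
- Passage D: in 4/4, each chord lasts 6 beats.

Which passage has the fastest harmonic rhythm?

A: 3 beats/bar ÷ 2.5 beats/chord = 1.2 chords/bar.
B: 3 beats/bar ÷ 5 beats/chord = 0.6 chords/bar.
C: 4 beats/bar ÷ 5 beats/chord = 0.8 chords/bar.
D: 4 beats/bar ÷ 6 beats/chord = 2/3 chords/bar.
Fastest is A at 1.2 chords/bar.

Passage A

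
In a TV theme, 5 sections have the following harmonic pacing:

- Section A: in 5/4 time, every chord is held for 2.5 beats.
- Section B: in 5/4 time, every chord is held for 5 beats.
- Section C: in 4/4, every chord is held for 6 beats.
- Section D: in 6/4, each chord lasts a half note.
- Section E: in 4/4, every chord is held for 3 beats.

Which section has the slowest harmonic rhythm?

Section C

A: 5/2.5 = 2 chords/bar.
B: 5/5 = 1 chord/bar.
C: 4/6 = 2/3 chords/bar.
D: 6/2 = 3 chords/bar.
E: 4/3 = 4/3 chords/bar.
Slowest is C at 2/3 chords/bar.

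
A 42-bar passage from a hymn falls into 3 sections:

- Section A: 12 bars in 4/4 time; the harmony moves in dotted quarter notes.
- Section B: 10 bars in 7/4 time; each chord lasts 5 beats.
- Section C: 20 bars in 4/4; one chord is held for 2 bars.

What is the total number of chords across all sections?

56 chords

A: 12·4 = 48 beats, 48/1.5 = 32 chords.
B: 10·7 = 70 beats, 70/5 = 14 chords.
C: 20·4 = 80 beats, 80/8 = 10 chords.
Total: 32 + 14 + 10 = 56.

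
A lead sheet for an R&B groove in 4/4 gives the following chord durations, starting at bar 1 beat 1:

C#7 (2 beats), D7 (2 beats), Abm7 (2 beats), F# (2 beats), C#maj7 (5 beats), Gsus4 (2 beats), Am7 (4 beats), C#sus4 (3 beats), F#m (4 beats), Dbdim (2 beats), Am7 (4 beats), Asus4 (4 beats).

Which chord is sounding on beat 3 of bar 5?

Am7

Beat 3 of bar 5 is beat (5−1)×4 + 3 = 19 overall.
Running totals: C#7 ends at 2, D7 ends at 4, Abm7 ends at 6, F# ends at 8, C#maj7 ends at 13, Gsus4 ends at 15, Am7 ends at 19.
Beat 19 falls within Am7.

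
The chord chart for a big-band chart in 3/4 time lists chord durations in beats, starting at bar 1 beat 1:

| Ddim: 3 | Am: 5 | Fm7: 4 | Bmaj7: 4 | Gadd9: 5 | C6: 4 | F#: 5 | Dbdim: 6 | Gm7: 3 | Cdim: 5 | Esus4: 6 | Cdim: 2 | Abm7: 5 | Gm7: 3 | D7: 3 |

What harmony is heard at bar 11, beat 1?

Dbdim

Beat 1 of bar 11 is beat (11−1)×3 + 1 = 31 overall.
Running totals: Ddim ends at 3, Am ends at 8, Fm7 ends at 12, Bmaj7 ends at 16, Gadd9 ends at 21, C6 ends at 25, F# ends at 30, Dbdim ends at 36.
Beat 31 falls within Dbdim.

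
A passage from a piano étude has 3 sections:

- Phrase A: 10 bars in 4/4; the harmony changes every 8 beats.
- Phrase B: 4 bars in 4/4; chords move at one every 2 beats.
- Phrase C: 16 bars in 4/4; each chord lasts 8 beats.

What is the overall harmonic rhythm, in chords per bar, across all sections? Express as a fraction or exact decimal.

0.7 chords per bar

A: 10 × 4 = 40 beats ÷ 8 = 5 chords.
B: 4 × 4 = 16 beats ÷ 2 = 8 chords.
C: 16 × 4 = 64 beats ÷ 8 = 8 chords.
Overall: 21 chords over 30 bars → 21/30 = 0.7 chords per bar.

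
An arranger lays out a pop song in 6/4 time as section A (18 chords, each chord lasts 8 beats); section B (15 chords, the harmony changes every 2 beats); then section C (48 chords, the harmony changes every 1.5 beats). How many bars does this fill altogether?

A: 18 × 8 = 144 beats = 24 bars.
B: 15 × 2 = 30 beats = 5 bars.
C: 48 × 1.5 = 72 beats = 12 bars.
Total: 24 + 5 + 12 = 41 bars.

41 bars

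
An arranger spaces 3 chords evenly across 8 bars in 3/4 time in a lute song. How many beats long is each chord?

8 beats

8 bars × 3 beats/bar = 24 beats total.
24 beats ÷ 3 chords = 8 beats per chord.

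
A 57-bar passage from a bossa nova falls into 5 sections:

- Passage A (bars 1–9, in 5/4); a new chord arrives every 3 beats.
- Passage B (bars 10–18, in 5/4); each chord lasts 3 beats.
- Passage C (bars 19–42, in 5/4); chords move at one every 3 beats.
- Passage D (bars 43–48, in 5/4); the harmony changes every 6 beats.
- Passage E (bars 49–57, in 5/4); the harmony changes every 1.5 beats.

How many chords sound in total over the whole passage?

A: 9·5 = 45 beats, 45/3 = 15 chords.
B: 9·5 = 45 beats, 45/3 = 15 chords.
C: 24·5 = 120 beats, 120/3 = 40 chords.
D: 6·5 = 30 beats, 30/6 = 5 chords.
E: 9·5 = 45 beats, 45/1.5 = 30 chords.
Total: 15 + 15 + 40 + 5 + 30 = 105.

105 chords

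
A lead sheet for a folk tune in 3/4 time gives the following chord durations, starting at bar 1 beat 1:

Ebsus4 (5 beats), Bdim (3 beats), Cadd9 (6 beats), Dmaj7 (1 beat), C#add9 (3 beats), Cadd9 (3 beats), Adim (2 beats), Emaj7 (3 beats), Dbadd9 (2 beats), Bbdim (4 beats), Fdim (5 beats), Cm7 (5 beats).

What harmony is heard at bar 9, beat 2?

Beat 2 of bar 9 is beat (9−1)×3 + 2 = 26 overall.
Running totals: Ebsus4 ends at 5, Bdim ends at 8, Cadd9 ends at 14, Dmaj7 ends at 15, C#add9 ends at 18, Cadd9 ends at 21, Adim ends at 23, Emaj7 ends at 26.
Beat 26 falls within Emaj7.

Emaj7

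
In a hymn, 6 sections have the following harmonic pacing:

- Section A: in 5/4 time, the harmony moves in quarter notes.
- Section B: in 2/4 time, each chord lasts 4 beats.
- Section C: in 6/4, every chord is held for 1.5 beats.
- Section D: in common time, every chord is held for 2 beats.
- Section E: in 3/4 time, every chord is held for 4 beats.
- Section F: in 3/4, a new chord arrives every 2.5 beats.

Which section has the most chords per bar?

A: 5 beats/bar ÷ 1 beat/chord = 5 chords/bar.
B: 2 beats/bar ÷ 4 beats/chord = 0.5 chords/bar.
C: 6 beats/bar ÷ 1.5 beats/chord = 4 chords/bar.
D: 4 beats/bar ÷ 2 beats/chord = 2 chords/bar.
E: 3 beats/bar ÷ 4 beats/chord = 0.75 chords/bar.
F: 3 beats/bar ÷ 2.5 beats/chord = 1.2 chords/bar.
Fastest is A at 5 chords/bar.

Section A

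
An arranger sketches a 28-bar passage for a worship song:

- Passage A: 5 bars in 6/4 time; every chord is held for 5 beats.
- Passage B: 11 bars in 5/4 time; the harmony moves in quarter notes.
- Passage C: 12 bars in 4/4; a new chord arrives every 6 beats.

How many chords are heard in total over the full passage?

A: 5 bars × 6 beats = 30 beats; 5 beats/chord → 6 chords.
B: 11 bars × 5 beats = 55 beats; 1 beat/chord → 55 chords.
C: 12 bars × 4 beats = 48 beats; 6 beats/chord → 8 chords.
Total: 6 + 55 + 8 = 69.

69 chords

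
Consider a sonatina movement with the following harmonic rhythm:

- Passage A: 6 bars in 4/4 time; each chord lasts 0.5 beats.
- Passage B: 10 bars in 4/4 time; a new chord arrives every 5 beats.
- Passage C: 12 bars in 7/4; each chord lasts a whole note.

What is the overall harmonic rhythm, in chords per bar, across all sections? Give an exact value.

A: 6 bars of 4 beats is 24 beats; at 0.5 beats each that's 48 chords.
B: 10 bars of 4 beats is 40 beats; at 5 beats each that's 8 chords.
C: 12 bars of 7 beats is 84 beats; at 4 beats each that's 21 chords.
Overall: 77 chords over 28 bars → 77/28 = 2.75 chords per bar.

2.75 chords per bar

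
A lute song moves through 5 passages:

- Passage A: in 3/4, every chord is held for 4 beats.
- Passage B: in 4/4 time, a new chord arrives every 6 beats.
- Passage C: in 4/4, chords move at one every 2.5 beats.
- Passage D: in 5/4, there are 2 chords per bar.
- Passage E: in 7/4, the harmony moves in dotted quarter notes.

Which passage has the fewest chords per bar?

A: each chord is 4 beats in 3/4, so 0.75 per bar.
B: each chord is 6 beats in 4/4, so 2/3 per bar.
C: each chord is 2.5 beats in 4/4, so 1.6 per bar.
D: each chord is 2.5 beats in 5/4, so 2 per bar.
E: each chord is 1.5 beats in 7/4, so 14/3 per bar.
Slowest is B at 2/3 chords/bar.

Passage B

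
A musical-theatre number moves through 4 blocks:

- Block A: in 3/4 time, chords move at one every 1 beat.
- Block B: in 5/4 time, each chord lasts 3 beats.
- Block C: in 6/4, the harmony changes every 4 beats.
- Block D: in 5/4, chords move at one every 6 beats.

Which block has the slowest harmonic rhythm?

A: each chord is 1 beat in 3/4, so 3 per bar.
B: each chord is 3 beats in 5/4, so 5/3 per bar.
C: each chord is 4 beats in 6/4, so 1.5 per bar.
D: each chord is 6 beats in 5/4, so 5/6 per bar.
Slowest is D at 5/6 chords/bar.

Block D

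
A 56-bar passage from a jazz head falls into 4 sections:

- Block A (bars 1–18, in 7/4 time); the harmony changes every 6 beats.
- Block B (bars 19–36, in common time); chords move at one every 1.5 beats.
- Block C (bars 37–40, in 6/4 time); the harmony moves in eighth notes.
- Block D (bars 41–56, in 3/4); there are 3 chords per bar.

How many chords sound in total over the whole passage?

165 chords

A has 126 beats and chords last 6 each, so 21 chords.
B has 72 beats and chords last 1.5 each, so 48 chords.
C has 24 beats and chords last 0.5 each, so 48 chords.
D has 48 beats and chords last 1 each, so 48 chords.
Total: 21 + 48 + 48 + 48 = 165.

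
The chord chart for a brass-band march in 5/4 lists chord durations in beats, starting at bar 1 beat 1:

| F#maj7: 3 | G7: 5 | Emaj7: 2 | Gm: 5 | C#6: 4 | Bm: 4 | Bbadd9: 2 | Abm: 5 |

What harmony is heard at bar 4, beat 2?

C#6

Beat 2 of bar 4 is beat (4−1)×5 + 2 = 17 overall.
Running totals: F#maj7 ends at 3, G7 ends at 8, Emaj7 ends at 10, Gm ends at 15, C#6 ends at 19.
Beat 17 falls within C#6.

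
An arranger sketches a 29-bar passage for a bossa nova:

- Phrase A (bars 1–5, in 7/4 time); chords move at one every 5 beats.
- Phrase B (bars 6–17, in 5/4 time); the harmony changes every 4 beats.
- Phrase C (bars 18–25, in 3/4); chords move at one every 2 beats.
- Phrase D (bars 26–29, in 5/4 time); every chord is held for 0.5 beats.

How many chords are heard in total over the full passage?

74 chords

A: 5 bars × 7 beats = 35 beats; 5 beats/chord → 7 chords.
B: 12 bars × 5 beats = 60 beats; 4 beats/chord → 15 chords.
C: 8 bars × 3 beats = 24 beats; 2 beats/chord → 12 chords.
D: 4 bars × 5 beats = 20 beats; 0.5 beats/chord → 40 chords.
Total: 7 + 15 + 12 + 40 = 74.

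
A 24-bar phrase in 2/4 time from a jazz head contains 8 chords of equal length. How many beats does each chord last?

24 bars × 2 beats/bar = 48 beats total.
48 beats ÷ 8 chords = 6 beats per chord.

6 beats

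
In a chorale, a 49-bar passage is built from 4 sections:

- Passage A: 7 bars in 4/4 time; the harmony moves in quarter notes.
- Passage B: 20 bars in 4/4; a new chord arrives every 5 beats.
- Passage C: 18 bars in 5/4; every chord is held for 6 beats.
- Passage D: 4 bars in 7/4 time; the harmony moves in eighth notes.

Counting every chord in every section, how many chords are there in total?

115 chords

A: 7·4 = 28 beats, 28/1 = 28 chords.
B: 20·4 = 80 beats, 80/5 = 16 chords.
C: 18·5 = 90 beats, 90/6 = 15 chords.
D: 4·7 = 28 beats, 28/0.5 = 56 chords.
Total: 28 + 16 + 15 + 56 = 115.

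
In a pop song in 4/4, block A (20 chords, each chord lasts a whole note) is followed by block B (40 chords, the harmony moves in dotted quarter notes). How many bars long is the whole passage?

35 bars

A: 20 × 4 = 80 beats = 20 bars.
B: 40 × 1.5 = 60 beats = 15 bars.
Total: 20 + 15 = 35 bars.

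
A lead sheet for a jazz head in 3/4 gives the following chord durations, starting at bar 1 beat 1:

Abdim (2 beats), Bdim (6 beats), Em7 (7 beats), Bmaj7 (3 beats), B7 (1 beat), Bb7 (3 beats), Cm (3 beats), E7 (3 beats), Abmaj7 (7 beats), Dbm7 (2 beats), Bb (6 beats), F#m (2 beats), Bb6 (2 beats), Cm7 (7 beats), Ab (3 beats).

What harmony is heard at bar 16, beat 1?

Beat 1 of bar 16 is beat (16−1)×3 + 1 = 46 overall.
Running totals: Abdim ends at 2, Bdim ends at 8, Em7 ends at 15, Bmaj7 ends at 18, B7 ends at 19, Bb7 ends at 22, Cm ends at 25, E7 ends at 28, Abmaj7 ends at 35, Dbm7 ends at 37, Bb ends at 43, F#m ends at 45, Bb6 ends at 47.
Beat 46 falls within Bb6.

Bb6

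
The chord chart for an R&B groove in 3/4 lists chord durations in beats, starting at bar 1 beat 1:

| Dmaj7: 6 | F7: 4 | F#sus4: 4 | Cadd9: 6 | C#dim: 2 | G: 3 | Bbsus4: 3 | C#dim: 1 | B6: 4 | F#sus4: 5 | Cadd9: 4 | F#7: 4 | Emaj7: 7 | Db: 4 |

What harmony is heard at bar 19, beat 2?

Beat 2 of bar 19 is beat (19−1)×3 + 2 = 56 overall.
Running totals: Dmaj7 ends at 6, F7 ends at 10, F#sus4 ends at 14, Cadd9 ends at 20, C#dim ends at 22, G ends at 25, Bbsus4 ends at 28, C#dim ends at 29, B6 ends at 33, F#sus4 ends at 38, Cadd9 ends at 42, F#7 ends at 46, Emaj7 ends at 53, Db ends at 57.
Beat 56 falls within Db.

Db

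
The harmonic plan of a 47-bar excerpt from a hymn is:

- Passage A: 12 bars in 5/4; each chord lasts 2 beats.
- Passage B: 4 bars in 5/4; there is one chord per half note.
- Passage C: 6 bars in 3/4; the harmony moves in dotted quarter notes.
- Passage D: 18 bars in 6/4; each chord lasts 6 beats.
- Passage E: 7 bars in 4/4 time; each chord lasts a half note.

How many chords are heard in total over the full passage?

84 chords

A: 12·5 = 60 beats, 60/2 = 30 chords.
B: 4·5 = 20 beats, 20/2 = 10 chords.
C: 6·3 = 18 beats, 18/1.5 = 12 chords.
D: 18·6 = 108 beats, 108/6 = 18 chords.
E: 7·4 = 28 beats, 28/2 = 14 chords.
Total: 30 + 10 + 12 + 18 + 14 = 84.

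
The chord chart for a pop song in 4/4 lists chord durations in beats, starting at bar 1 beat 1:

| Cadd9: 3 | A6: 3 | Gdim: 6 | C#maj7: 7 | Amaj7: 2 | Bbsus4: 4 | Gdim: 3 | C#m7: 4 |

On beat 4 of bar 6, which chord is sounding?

Beat 4 of bar 6 is beat (6−1)×4 + 4 = 24 overall.
Running totals: Cadd9 ends at 3, A6 ends at 6, Gdim ends at 12, C#maj7 ends at 19, Amaj7 ends at 21, Bbsus4 ends at 25.
Beat 24 falls within Bbsus4.

Bbsus4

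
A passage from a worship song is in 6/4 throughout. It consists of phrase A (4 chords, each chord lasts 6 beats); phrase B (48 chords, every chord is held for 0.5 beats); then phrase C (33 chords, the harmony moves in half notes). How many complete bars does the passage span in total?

19 bars

A: 4 × 6 = 24 beats = 4 bars.
B: 48 × 0.5 = 24 beats = 4 bars.
C: 33 × 2 = 66 beats = 11 bars.
Total: 4 + 4 + 11 = 19 bars.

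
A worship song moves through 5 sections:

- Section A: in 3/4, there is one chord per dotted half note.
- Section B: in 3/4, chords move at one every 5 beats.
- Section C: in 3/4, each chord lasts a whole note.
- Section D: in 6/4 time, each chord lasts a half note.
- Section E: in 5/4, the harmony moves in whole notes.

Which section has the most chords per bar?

Section D

A: 3 beats/bar ÷ 3 beats/chord = 1 chord/bar.
B: 3 beats/bar ÷ 5 beats/chord = 0.6 chords/bar.
C: 3 beats/bar ÷ 4 beats/chord = 0.75 chords/bar.
D: 6 beats/bar ÷ 2 beats/chord = 3 chords/bar.
E: 5 beats/bar ÷ 4 beats/chord = 1.25 chords/bar.
Fastest is D at 3 chords/bar.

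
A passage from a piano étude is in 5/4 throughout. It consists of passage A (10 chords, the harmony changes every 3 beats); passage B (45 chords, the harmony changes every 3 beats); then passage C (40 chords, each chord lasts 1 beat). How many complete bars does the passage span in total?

41 bars

A: 10 × 3 = 30 beats = 6 bars.
B: 45 × 3 = 135 beats = 27 bars.
C: 40 × 1 = 40 beats = 8 bars.
Total: 6 + 27 + 8 = 41 bars.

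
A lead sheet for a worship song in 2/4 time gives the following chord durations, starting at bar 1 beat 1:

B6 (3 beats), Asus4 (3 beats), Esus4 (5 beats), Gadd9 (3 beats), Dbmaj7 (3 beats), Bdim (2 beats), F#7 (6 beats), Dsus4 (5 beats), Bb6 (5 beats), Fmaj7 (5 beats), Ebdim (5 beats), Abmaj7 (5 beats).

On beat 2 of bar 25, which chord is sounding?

Beat 2 of bar 25 is beat (25−1)×2 + 2 = 50 overall.
Running totals: B6 ends at 3, Asus4 ends at 6, Esus4 ends at 11, Gadd9 ends at 14, Dbmaj7 ends at 17, Bdim ends at 19, F#7 ends at 25, Dsus4 ends at 30, Bb6 ends at 35, Fmaj7 ends at 40, Ebdim ends at 45, Abmaj7 ends at 50.
Beat 50 falls within Abmaj7.

Abmaj7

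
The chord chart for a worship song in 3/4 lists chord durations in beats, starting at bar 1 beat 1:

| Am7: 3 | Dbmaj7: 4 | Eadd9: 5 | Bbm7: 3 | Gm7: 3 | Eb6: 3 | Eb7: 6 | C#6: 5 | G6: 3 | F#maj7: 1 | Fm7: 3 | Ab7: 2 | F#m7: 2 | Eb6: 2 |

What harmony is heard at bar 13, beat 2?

Fm7

Beat 2 of bar 13 is beat (13−1)×3 + 2 = 38 overall.
Running totals: Am7 ends at 3, Dbmaj7 ends at 7, Eadd9 ends at 12, Bbm7 ends at 15, Gm7 ends at 18, Eb6 ends at 21, Eb7 ends at 27, C#6 ends at 32, G6 ends at 35, F#maj7 ends at 36, Fm7 ends at 39.
Beat 38 falls within Fm7.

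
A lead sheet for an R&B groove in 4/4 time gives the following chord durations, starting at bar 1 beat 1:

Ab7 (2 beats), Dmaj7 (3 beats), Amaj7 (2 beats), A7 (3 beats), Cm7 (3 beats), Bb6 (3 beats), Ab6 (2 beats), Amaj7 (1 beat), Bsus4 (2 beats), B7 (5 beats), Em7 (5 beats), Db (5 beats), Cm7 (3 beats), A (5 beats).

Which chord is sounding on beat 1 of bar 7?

B7

Beat 1 of bar 7 is beat (7−1)×4 + 1 = 25 overall.
Running totals: Ab7 ends at 2, Dmaj7 ends at 5, Amaj7 ends at 7, A7 ends at 10, Cm7 ends at 13, Bb6 ends at 16, Ab6 ends at 18, Amaj7 ends at 19, Bsus4 ends at 21, B7 ends at 26.
Beat 25 falls within B7.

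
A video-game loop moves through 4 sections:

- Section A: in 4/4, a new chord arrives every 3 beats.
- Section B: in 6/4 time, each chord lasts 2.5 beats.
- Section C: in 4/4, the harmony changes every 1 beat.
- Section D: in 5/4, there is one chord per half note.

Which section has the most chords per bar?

Section C

A: each chord is 3 beats in 4/4, so 4/3 per bar.
B: each chord is 2.5 beats in 6/4, so 2.4 per bar.
C: each chord is 1 beat in 4/4, so 4 per bar.
D: each chord is 2 beats in 5/4, so 2.5 per bar.
Fastest is C at 4 chords/bar.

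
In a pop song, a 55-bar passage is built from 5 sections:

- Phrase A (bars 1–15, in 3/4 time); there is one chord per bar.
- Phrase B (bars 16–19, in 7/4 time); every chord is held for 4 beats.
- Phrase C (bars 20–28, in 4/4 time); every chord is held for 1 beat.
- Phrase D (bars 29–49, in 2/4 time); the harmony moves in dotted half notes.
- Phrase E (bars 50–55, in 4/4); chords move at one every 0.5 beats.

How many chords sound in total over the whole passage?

A: 15·3 = 45 beats, 45/3 = 15 chords.
B: 4·7 = 28 beats, 28/4 = 7 chords.
C: 9·4 = 36 beats, 36/1 = 36 chords.
D: 21·2 = 42 beats, 42/3 = 14 chords.
E: 6·4 = 24 beats, 24/0.5 = 48 chords.
Total: 15 + 7 + 36 + 14 + 48 = 120.

120 chords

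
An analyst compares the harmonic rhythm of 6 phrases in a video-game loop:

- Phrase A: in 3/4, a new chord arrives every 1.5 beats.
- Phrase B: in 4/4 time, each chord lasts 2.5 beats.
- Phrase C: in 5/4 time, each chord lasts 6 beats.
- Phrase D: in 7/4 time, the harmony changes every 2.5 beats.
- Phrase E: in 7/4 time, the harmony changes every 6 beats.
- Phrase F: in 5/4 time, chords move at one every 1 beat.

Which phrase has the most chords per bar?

Phrase F

A: 3/1.5 = 2 chords/bar.
B: 4/2.5 = 1.6 chords/bar.
C: 5/6 = 5/6 chords/bar.
D: 7/2.5 = 2.8 chords/bar.
E: 7/6 = 7/6 chords/bar.
F: 5/1 = 5 chords/bar.
Fastest is F at 5 chords/bar.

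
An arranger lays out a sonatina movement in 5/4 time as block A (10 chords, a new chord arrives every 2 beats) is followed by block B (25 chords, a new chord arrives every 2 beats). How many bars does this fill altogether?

14 bars

A: 10 × 2 = 20 beats = 4 bars.
B: 25 × 2 = 50 beats = 10 bars.
Total: 4 + 10 = 14 bars.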